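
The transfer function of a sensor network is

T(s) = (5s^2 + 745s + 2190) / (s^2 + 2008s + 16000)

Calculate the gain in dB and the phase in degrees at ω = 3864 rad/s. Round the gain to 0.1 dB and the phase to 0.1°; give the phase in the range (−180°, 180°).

13.0 dB, 25.3°

Substitute s = j3864:
Numerator: 5(j3864)^2 + 745(j3864) + 2190 = -74650290 + j2878680
Denominator: (j3864)^2 + 2008(j3864) + 16000 = -14914496 + j7758912
|N| = √(74650290² + 2878680²) ≈ 7.4706e+07, ∠N ≈ 177.79°
|D| = √(14914496² + 7758912²) ≈ 1.6812e+07, ∠D ≈ 152.52°
|T| = 7.4706e+07 / 1.6812e+07 ≈ 4.4436
Gain = 20 log₁₀(4.4436) ≈ 12.95 dB
∠T = 177.79° − 152.52° = 25.27°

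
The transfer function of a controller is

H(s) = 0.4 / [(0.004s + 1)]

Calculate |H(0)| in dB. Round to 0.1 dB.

-8.0 dB

H(0) = 0.4 · 1 / 1 = 0.4
20 log₁₀(0.4) ≈ -7.96 dB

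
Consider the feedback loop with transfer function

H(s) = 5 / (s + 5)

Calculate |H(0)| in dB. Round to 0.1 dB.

0.0 dB

H(0) = 5 / 5 = 1
20 log₁₀(1) ≈ 0.00 dB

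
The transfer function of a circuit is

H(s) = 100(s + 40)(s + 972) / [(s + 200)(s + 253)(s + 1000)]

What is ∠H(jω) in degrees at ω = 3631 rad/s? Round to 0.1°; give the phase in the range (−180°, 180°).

At s = jω = j3631:
zero (s+40): 40 + j3631 → |·| = √(40²+3631²) = √13185761 ≈ 3631.2, ∠ = arctan(3631/40) ≈ 89.37°
zero (s+972): 972 + j3631 → |·| = √(972²+3631²) = √14128945 ≈ 3758.8, ∠ = arctan(3631/972) ≈ 75.01°
pole (s+200): 200 + j3631 → |·| = √(200²+3631²) = √13224161 ≈ 3636.5, ∠ = arctan(3631/200) ≈ 86.85°
pole (s+253): 253 + j3631 → |·| = √(253²+3631²) = √13248170 ≈ 3639.8, ∠ = arctan(3631/253) ≈ 86.01°
pole (s+1000): 1000 + j3631 → |·| = √(1000²+3631²) = √14184161 ≈ 3766.2, ∠ = arctan(3631/1000) ≈ 74.60°
∠H = 164.38° − 247.46° = -83.08°

-83.1°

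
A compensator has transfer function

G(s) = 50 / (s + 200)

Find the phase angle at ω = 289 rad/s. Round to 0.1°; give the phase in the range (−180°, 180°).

-55.3°

Substitute s = j289:
Numerator: 50 = 50 + j0
Denominator: (j289) + 200 = 200 + j289
|N| = √(50² + 0²) ≈ 50, ∠N ≈ 0.00°
|D| = √(200² + 289²) ≈ 351.46, ∠D ≈ 55.32°
∠G = 0.00° − 55.32° = -55.32°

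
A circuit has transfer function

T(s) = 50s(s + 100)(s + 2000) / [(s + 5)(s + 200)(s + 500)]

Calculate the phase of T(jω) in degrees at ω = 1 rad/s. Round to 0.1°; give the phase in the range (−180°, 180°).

78.9°

At s = jω = j1:
zero (s+100): 100 + j1 → |·| = √(100²+1²) = √10001 ≈ 100, ∠ = arctan(1/100) ≈ 0.57°
zero (s+2000): 2000 + j1 → |·| = √(2000²+1²) = √4000001 ≈ 2000, ∠ = arctan(1/2000) ≈ 0.03°
zero at origin: s = j1 → |·| = 1, ∠ = 90.00°
pole (s+5): 5 + j1 → |·| = √(5²+1²) = √26 ≈ 5.099, ∠ = arctan(1/5) ≈ 11.31°
pole (s+200): 200 + j1 → |·| = √(200²+1²) = √40001 ≈ 200, ∠ = arctan(1/200) ≈ 0.29°
pole (s+500): 500 + j1 → |·| = √(500²+1²) = √250001 ≈ 500, ∠ = arctan(1/500) ≈ 0.11°
∠T = 90.60° − 11.71° = 78.89°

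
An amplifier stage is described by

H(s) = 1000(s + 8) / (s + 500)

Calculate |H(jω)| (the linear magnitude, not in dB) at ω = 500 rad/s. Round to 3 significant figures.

At s = jω = j500:
zero (s+8): 8 + j500 → |·| = √(8²+500²) = √250064 ≈ 500.06, ∠ = arctan(500/8) ≈ 89.08°
pole (s+500): 500 + j500 → |·| = √(500²+500²) = √500000 ≈ 707.11, ∠ = arctan(500/500) ≈ 45.00°
|H| = 1000 · 500.06 / 707.11 ≈ 707.19

707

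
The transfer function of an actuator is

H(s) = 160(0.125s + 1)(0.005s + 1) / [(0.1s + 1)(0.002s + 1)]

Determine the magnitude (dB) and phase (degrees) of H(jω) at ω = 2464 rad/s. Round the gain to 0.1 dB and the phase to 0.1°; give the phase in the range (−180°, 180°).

At ω = 2464 rad/s:
zero (1 + j2464·0.125) = 1 + j308 → |·| ≈ 308, ∠ ≈ 89.81°
zero (1 + j2464·0.005) = 1 + j12.32 → |·| ≈ 12.361, ∠ ≈ 85.36°
pole (1 + j2464·0.1) = 1 + j246.4 → |·| ≈ 246.4, ∠ ≈ 89.77°
pole (1 + j2464·0.002) = 1 + j4.928 → |·| ≈ 5.0284, ∠ ≈ 78.53°
|H| = 160 · 308 · 12.361 / (246.4 · 5.0284) ≈ 491.65
Gain = 20 log₁₀(491.65) ≈ 53.83 dB
∠H = (89.81° + 85.36°) − (89.77° + 78.53°) = 6.87°

53.8 dB, 6.9°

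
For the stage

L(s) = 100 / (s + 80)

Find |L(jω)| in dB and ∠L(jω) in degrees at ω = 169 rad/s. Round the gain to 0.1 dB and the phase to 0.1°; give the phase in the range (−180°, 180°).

At s = jω = j169:
pole (s+80): 80 + j169 → |·| = √(80²+169²) = √34961 ≈ 186.98, ∠ = arctan(169/80) ≈ 64.67°
|L| = 100 / 186.98 ≈ 0.53482
Gain = 20 log₁₀(0.53482) ≈ -5.44 dB
∠L = 0.00° − 64.67° = -64.67°

-5.4 dB, -64.7°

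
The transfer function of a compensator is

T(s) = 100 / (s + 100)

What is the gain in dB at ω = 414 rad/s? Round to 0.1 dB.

At s = jω = j414:
pole (s+100): 100 + j414 → |·| = √(100²+414²) = √181396 ≈ 425.91, ∠ = arctan(414/100) ≈ 76.42°
|T| = 100 / 425.91 ≈ 0.23479
Gain = 20 log₁₀(0.23479) ≈ -12.59 dB

-12.6 dB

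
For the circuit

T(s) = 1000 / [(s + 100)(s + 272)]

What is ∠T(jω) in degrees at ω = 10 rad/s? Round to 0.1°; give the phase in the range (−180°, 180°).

At s = jω = j10:
pole (s+100): 100 + j10 → |·| = √(100²+10²) = √10100 ≈ 100.5, ∠ = arctan(10/100) ≈ 5.71°
pole (s+272): 272 + j10 → |·| = √(272²+10²) = √74084 ≈ 272.18, ∠ = arctan(10/272) ≈ 2.11°
∠T = 0.00° − 7.82° = -7.82°

-7.8°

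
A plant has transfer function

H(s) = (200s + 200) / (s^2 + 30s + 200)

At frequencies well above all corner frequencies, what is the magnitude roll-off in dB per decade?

Each pole contributes −20 dB/decade at high frequency; each zero contributes +20 dB/decade.
Net: 1 zero(s) − 2 pole(s) → -20 dB/decade.

-20 dB/decade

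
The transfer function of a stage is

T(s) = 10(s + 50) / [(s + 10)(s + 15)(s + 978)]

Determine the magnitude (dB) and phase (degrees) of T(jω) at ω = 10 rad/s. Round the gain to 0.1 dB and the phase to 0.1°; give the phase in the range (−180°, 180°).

-53.8 dB, -68.0°

At s = jω = j10:
zero (s+50): 50 + j10 → |·| = √(50²+10²) = √2600 ≈ 50.99, ∠ = arctan(10/50) ≈ 11.31°
pole (s+10): 10 + j10 → |·| = √(10²+10²) = √200 ≈ 14.142, ∠ = arctan(10/10) ≈ 45.00°
pole (s+15): 15 + j10 → |·| = √(15²+10²) = √325 ≈ 18.028, ∠ = arctan(10/15) ≈ 33.69°
pole (s+978): 978 + j10 → |·| = √(978²+10²) = √956584 ≈ 978.05, ∠ = arctan(10/978) ≈ 0.59°
|T| = 10 · 50.99 / 2.4936e+05 ≈ 0.0020448
Gain = 20 log₁₀(0.0020448) ≈ -53.79 dB
∠T = 11.31° − 79.28° = -67.97°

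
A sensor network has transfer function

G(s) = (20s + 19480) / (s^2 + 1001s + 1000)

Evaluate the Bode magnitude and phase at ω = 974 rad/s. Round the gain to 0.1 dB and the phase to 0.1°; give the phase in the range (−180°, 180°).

-33.9 dB, -89.2°

Substitute s = j974:
Numerator: 20(j974) + 19480 = 19480 + j19480
Denominator: (j974)^2 + 1001(j974) + 1000 = -947676 + j974974
|N| = √(19480² + 19480²) ≈ 27549, ∠N ≈ 45.00°
|D| = √(947676² + 974974²) ≈ 1.3597e+06, ∠D ≈ 134.19°
|G| = 27549 / 1.3597e+06 ≈ 0.020261
Gain = 20 log₁₀(0.020261) ≈ -33.87 dB
∠G = 45.00° − 134.19° = -89.19°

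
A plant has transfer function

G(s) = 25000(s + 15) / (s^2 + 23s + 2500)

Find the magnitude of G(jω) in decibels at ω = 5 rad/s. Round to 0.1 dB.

At s = jω = j5:
zero (s+15): 15 + j5 → |·| = √(15²+5²) = √250 ≈ 15.811, ∠ = arctan(5/15) ≈ 18.43°
quadratic: (j5)² + 23·j5 + 2500 = 2475 + j115 → |·| ≈ 2477.7, ∠ ≈ 2.66°
|G| = 25000 · 15.811 / 2477.7 ≈ 159.53
Gain = 20 log₁₀(159.53) ≈ 44.06 dB

44.1 dB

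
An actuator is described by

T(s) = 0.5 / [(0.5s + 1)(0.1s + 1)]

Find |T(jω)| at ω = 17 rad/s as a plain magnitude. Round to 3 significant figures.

At ω = 17 rad/s:
pole (1 + j17·0.5) = 1 + j8.5 → |·| ≈ 8.5586, ∠ ≈ 83.29°
pole (1 + j17·0.1) = 1 + j1.7 → |·| ≈ 1.9723, ∠ ≈ 59.53°
|T| = 0.5 · 1 / (8.5586 · 1.9723) ≈ 0.029621

0.0296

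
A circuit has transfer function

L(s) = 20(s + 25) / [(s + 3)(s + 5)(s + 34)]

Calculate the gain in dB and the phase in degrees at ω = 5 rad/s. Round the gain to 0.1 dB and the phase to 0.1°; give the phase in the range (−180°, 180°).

At s = jω = j5:
zero (s+25): 25 + j5 → |·| = √(25²+5²) = √650 ≈ 25.495, ∠ = arctan(5/25) ≈ 11.31°
pole (s+3): 3 + j5 → |·| = √(3²+5²) = √34 ≈ 5.831, ∠ = arctan(5/3) ≈ 59.04°
pole (s+5): 5 + j5 → |·| = √(5²+5²) = √50 ≈ 7.0711, ∠ = arctan(5/5) ≈ 45.00°
pole (s+34): 34 + j5 → |·| = √(34²+5²) = √1181 ≈ 34.366, ∠ = arctan(5/34) ≈ 8.37°
|L| = 20 · 25.495 / 1417 ≈ 0.35984
Gain = 20 log₁₀(0.35984) ≈ -8.88 dB
∠L = 11.31° − 112.41° = -101.10°

-8.9 dB, -101.1°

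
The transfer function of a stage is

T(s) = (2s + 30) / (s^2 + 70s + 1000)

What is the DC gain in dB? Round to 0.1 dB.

T(0) = 30 / 1000 = 0.03
20 log₁₀(0.03) ≈ -30.46 dB

-30.5 dB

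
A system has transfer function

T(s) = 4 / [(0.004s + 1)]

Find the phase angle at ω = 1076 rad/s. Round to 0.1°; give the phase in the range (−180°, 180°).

At ω = 1076 rad/s:
pole (1 + j1076·0.004) = 1 + j4.304 → |·| ≈ 4.4186, ∠ ≈ 76.92°
∠T = (0°) − (76.92°) = -76.92°

-76.9°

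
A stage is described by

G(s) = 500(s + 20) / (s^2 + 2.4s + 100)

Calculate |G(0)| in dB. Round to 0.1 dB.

G(0) = 500·20 / 100 = 100
20 log₁₀(100) ≈ 40.00 dB

40.0 dB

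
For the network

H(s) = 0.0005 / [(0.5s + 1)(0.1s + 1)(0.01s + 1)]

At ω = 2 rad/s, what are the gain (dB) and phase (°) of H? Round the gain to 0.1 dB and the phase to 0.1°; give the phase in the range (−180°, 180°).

At ω = 2 rad/s:
pole (1 + j2·0.5) = 1 + j1 → |·| ≈ 1.4142, ∠ ≈ 45.00°
pole (1 + j2·0.1) = 1 + j0.2 → |·| ≈ 1.0198, ∠ ≈ 11.31°
pole (1 + j2·0.01) = 1 + j0.02 → |·| ≈ 1.0002, ∠ ≈ 1.15°
|H| = 0.0005 · 1 / (1.4142 · 1.0198 · 1.0002) ≈ 0.00034662
Gain = 20 log₁₀(0.00034662) ≈ -69.20 dB
∠H = (0°) − (45.00° + 11.31° + 1.15°) = -57.46°

-69.2 dB, -57.5°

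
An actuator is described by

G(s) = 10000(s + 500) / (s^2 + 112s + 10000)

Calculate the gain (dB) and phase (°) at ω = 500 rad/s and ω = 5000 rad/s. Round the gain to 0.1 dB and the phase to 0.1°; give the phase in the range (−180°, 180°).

ω = 500: 29.2 dB, -121.9°; ω = 5000: 6.1 dB, -94.4°

At s = jω = j500:
zero (s+500): 500 + j500 → |·| = √(500²+500²) = √500000 ≈ 707.11, ∠ = arctan(500/500) ≈ 45.00°
quadratic: (j500)² + 112·j500 + 10000 = -240000 + j56000 → |·| ≈ 2.4645e+05, ∠ ≈ 166.87°
|G| = 10000 · 707.11 / 2.4645e+05 ≈ 28.692
Gain = 20 log₁₀(28.692) ≈ 29.16 dB
∠G = 45.00° − 166.87° = -121.87°

At s = jω = j5000:
zero (s+500): 500 + j5000 → |·| = √(500²+5000²) = √25250000 ≈ 5024.9, ∠ = arctan(5000/500) ≈ 84.29°
quadratic: (j5000)² + 112·j5000 + 10000 = -24990000 + j560000 → |·| ≈ 2.4996e+07, ∠ ≈ 178.72°
|G| = 10000 · 5024.9 / 2.4996e+07 ≈ 2.0103
Gain = 20 log₁₀(2.0103) ≈ 6.07 dB
∠G = 84.29° − 178.72° = -94.43°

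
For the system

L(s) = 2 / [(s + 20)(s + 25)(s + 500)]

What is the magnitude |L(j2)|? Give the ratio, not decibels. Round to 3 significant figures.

At s = jω = j2:
pole (s+20): 20 + j2 → |·| = √(20²+2²) = √404 ≈ 20.1, ∠ = arctan(2/20) ≈ 5.71°
pole (s+25): 25 + j2 → |·| = √(25²+2²) = √629 ≈ 25.08, ∠ = arctan(2/25) ≈ 4.57°
pole (s+500): 500 + j2 → |·| = √(500²+2²) = √250004 ≈ 500, ∠ = arctan(2/500) ≈ 0.23°
|L| = 2 / 2.5205e+05 ≈ 7.9349e-06

7.93e-06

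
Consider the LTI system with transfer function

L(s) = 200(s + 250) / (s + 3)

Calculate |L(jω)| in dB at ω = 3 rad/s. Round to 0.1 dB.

81.4 dB

At s = jω = j3:
zero (s+250): 250 + j3 → |·| = √(250²+3²) = √62509 ≈ 250.02, ∠ = arctan(3/250) ≈ 0.69°
pole (s+3): 3 + j3 → |·| = √(3²+3²) = √18 ≈ 4.2426, ∠ = arctan(3/3) ≈ 45.00°
|L| = 200 · 250.02 / 4.2426 ≈ 11786
Gain = 20 log₁₀(11786) ≈ 81.43 dB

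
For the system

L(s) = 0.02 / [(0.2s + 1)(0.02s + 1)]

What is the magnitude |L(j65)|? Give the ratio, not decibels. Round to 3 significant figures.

At ω = 65 rad/s:
pole (1 + j65·0.2) = 1 + j13 → |·| ≈ 13.038, ∠ ≈ 85.60°
pole (1 + j65·0.02) = 1 + j1.3 → |·| ≈ 1.6401, ∠ ≈ 52.43°
|L| = 0.02 · 1 / (13.038 · 1.6401) ≈ 0.0009353

0.000935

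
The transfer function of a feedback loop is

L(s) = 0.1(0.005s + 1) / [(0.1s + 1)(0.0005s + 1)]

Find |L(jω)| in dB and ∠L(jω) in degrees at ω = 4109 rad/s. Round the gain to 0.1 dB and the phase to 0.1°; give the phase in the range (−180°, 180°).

-53.2 dB, -66.7°

At ω = 4109 rad/s:
zero (1 + j4109·0.005) = 1 + j20.545 → |·| ≈ 20.569, ∠ ≈ 87.21°
pole (1 + j4109·0.1) = 1 + j410.9 → |·| ≈ 410.9, ∠ ≈ 89.86°
pole (1 + j4109·0.0005) = 1 + j2.0545 → |·| ≈ 2.2849, ∠ ≈ 64.05°
|L| = 0.1 · 20.569 / (410.9 · 2.2849) ≈ 0.0021908
Gain = 20 log₁₀(0.0021908) ≈ -53.19 dB
∠L = (87.21°) − (89.86° + 64.05°) = -66.70°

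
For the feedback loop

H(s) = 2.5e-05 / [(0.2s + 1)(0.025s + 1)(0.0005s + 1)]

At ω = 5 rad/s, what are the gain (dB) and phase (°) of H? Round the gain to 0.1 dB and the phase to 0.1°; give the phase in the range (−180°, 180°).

-95.1 dB, -52.3°

At ω = 5 rad/s:
pole (1 + j5·0.2) = 1 + j1 → |·| ≈ 1.4142, ∠ ≈ 45.00°
pole (1 + j5·0.025) = 1 + j0.125 → |·| ≈ 1.0078, ∠ ≈ 7.13°
pole (1 + j5·0.0005) = 1 + j0.0025 → |·| ≈ 1, ∠ ≈ 0.14°
|H| = 2.5e-05 · 1 / (1.4142 · 1.0078 · 1) ≈ 1.7541e-05
Gain = 20 log₁₀(1.7541e-05) ≈ -95.12 dB
∠H = (0°) − (45.00° + 7.13° + 0.14°) = -52.27°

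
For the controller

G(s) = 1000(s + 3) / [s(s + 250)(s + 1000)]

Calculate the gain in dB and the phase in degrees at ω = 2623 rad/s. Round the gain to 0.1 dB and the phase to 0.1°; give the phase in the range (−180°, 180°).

At s = jω = j2623:
zero (s+3): 3 + j2623 → |·| = √(3²+2623²) = √6880138 ≈ 2623, ∠ = arctan(2623/3) ≈ 89.93°
pole (s+250): 250 + j2623 → |·| = √(250²+2623²) = √6942629 ≈ 2634.9, ∠ = arctan(2623/250) ≈ 84.56°
pole (s+1000): 1000 + j2623 → |·| = √(1000²+2623²) = √7880129 ≈ 2807.2, ∠ = arctan(2623/1000) ≈ 69.13°
pole at origin: |s| = 2623, ∠ = 90.00° (in denominator)
|G| = 1000 · 2623 / 1.9402e+10 ≈ 0.00013519
Gain = 20 log₁₀(0.00013519) ≈ -77.38 dB
∠G = 89.93° − 243.69° = -153.76°

-77.4 dB, -153.8°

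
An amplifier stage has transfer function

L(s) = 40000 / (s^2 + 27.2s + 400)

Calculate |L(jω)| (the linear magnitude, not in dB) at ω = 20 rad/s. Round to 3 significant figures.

73.5

At s = jω = j20:
quadratic: (j20)² + 27.2·j20 + 400 = 0 + j544 → |·| ≈ 544, ∠ ≈ 90.00°
|L| = 40000 / 544 ≈ 73.529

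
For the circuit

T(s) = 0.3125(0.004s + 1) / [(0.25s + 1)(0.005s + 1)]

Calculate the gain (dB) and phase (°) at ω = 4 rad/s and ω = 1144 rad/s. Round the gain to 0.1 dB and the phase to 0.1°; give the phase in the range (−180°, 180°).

At ω = 4 rad/s:
zero (1 + j4·0.004) = 1 + j0.016 → |·| ≈ 1.0001, ∠ ≈ 0.92°
pole (1 + j4·0.25) = 1 + j1 → |·| ≈ 1.4142, ∠ ≈ 45.00°
pole (1 + j4·0.005) = 1 + j0.02 → |·| ≈ 1.0002, ∠ ≈ 1.15°
|T| = 0.3125 · 1.0001 / (1.4142 · 1.0002) ≈ 0.22095
Gain = 20 log₁₀(0.22095) ≈ -13.11 dB
∠T = (0.92°) − (45.00° + 1.15°) = -45.23°

At ω = 1144 rad/s:
zero (1 + j1144·0.004) = 1 + j4.576 → |·| ≈ 4.684, ∠ ≈ 77.67°
pole (1 + j1144·0.25) = 1 + j286 → |·| ≈ 286, ∠ ≈ 89.80°
pole (1 + j1144·0.005) = 1 + j5.72 → |·| ≈ 5.8068, ∠ ≈ 80.08°
|T| = 0.3125 · 4.684 / (286 · 5.8068) ≈ 0.00088138
Gain = 20 log₁₀(0.00088138) ≈ -61.10 dB
∠T = (77.67°) − (89.80° + 80.08°) = -92.21°

ω = 4: -13.1 dB, -45.2°; ω = 1144: -61.1 dB, -92.2°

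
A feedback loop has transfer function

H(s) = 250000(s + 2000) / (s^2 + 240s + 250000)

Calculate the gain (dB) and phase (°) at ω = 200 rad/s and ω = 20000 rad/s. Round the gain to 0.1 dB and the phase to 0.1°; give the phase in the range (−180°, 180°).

At s = jω = j200:
zero (s+2000): 2000 + j200 → |·| = √(2000²+200²) = √4040000 ≈ 2010, ∠ = arctan(200/2000) ≈ 5.71°
quadratic: (j200)² + 240·j200 + 250000 = 210000 + j48000 → |·| ≈ 2.1542e+05, ∠ ≈ 12.88°
|H| = 250000 · 2010 / 2.1542e+05 ≈ 2332.7
Gain = 20 log₁₀(2332.7) ≈ 67.36 dB
∠H = 5.71° − 12.88° = -7.17°

At s = jω = j20000:
zero (s+2000): 2000 + j20000 → |·| = √(2000²+20000²) = √404000000 ≈ 20100, ∠ = arctan(20000/2000) ≈ 84.29°
quadratic: (j20000)² + 240·j20000 + 250000 = -399750000 + j4800000 → |·| ≈ 3.9978e+08, ∠ ≈ 179.31°
|H| = 250000 · 20100 / 3.9978e+08 ≈ 12.569
Gain = 20 log₁₀(12.569) ≈ 21.99 dB
∠H = 84.29° − 179.31° = -95.02°

ω = 200: 67.4 dB, -7.2°; ω = 20000: 22.0 dB, -95.0°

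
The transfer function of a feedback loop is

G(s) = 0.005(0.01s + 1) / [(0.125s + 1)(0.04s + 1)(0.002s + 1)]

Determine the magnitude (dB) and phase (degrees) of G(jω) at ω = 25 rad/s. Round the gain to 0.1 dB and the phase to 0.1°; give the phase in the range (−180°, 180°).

At ω = 25 rad/s:
zero (1 + j25·0.01) = 1 + j0.25 → |·| ≈ 1.0308, ∠ ≈ 14.04°
pole (1 + j25·0.125) = 1 + j3.125 → |·| ≈ 3.2811, ∠ ≈ 72.26°
pole (1 + j25·0.04) = 1 + j1 → |·| ≈ 1.4142, ∠ ≈ 45.00°
pole (1 + j25·0.002) = 1 + j0.05 → |·| ≈ 1.0012, ∠ ≈ 2.86°
|G| = 0.005 · 1.0308 / (3.2811 · 1.4142 · 1.0012) ≈ 0.0011094
Gain = 20 log₁₀(0.0011094) ≈ -59.10 dB
∠G = (14.04°) − (72.26° + 45.00° + 2.86°) = -106.08°

-59.1 dB, -106.1°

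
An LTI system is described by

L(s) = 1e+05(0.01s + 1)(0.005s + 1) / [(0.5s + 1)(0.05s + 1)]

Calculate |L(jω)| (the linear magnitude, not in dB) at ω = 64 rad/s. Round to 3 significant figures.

1.16e+03

At ω = 64 rad/s:
zero (1 + j64·0.01) = 1 + j0.64 → |·| ≈ 1.1873, ∠ ≈ 32.62°
zero (1 + j64·0.005) = 1 + j0.32 → |·| ≈ 1.05, ∠ ≈ 17.74°
pole (1 + j64·0.5) = 1 + j32 → |·| ≈ 32.016, ∠ ≈ 88.21°
pole (1 + j64·0.05) = 1 + j3.2 → |·| ≈ 3.3526, ∠ ≈ 72.65°
|L| = 1e+05 · 1.1873 · 1.05 / (32.016 · 3.3526) ≈ 1161.5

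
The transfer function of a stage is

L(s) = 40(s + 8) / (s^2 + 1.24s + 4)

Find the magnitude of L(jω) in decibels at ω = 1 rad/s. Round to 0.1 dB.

39.9 dB

At s = jω = j1:
zero (s+8): 8 + j1 → |·| = √(8²+1²) = √65 ≈ 8.0623, ∠ = arctan(1/8) ≈ 7.13°
quadratic: (j1)² + 1.24·j1 + 4 = 3 + j1.24 → |·| ≈ 3.2462, ∠ ≈ 22.46°
|L| = 40 · 8.0623 / 3.2462 ≈ 99.344
Gain = 20 log₁₀(99.344) ≈ 39.94 dB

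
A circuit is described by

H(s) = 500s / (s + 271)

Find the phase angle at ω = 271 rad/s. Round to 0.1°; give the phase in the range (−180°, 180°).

At s = jω = j271:
zero at origin: s = j271 → |·| = 271, ∠ = 90.00°
pole (s+271): 271 + j271 → |·| = √(271²+271²) = √146882 ≈ 383.25, ∠ = arctan(271/271) ≈ 45.00°
∠H = 90.00° − 45.00° = 45.00°

45.0°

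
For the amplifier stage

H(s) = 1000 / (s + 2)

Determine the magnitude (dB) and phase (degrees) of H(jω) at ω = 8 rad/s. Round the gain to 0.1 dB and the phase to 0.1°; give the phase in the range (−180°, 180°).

At s = jω = j8:
pole (s+2): 2 + j8 → |·| = √(2²+8²) = √68 ≈ 8.2462, ∠ = arctan(8/2) ≈ 75.96°
|H| = 1000 / 8.2462 ≈ 121.27
Gain = 20 log₁₀(121.27) ≈ 41.68 dB
∠H = 0.00° − 75.96° = -75.96°

41.7 dB, -76.0°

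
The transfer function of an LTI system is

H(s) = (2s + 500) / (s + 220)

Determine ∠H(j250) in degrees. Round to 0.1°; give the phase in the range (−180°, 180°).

-3.7°

Substitute s = j250:
Numerator: 2(j250) + 500 = 500 + j500
Denominator: (j250) + 220 = 220 + j250
|N| = √(500² + 500²) ≈ 707.11, ∠N ≈ 45.00°
|D| = √(220² + 250²) ≈ 333.02, ∠D ≈ 48.65°
∠H = 45.00° − 48.65° = -3.65°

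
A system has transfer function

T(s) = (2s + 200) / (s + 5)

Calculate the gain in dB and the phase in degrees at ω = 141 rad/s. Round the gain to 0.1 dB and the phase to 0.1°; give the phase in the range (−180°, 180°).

Substitute s = j141:
Numerator: 2(j141) + 200 = 200 + j282
Denominator: (j141) + 5 = 5 + j141
|N| = √(200² + 282²) ≈ 345.72, ∠N ≈ 54.65°
|D| = √(5² + 141²) ≈ 141.09, ∠D ≈ 87.97°
|T| = 345.72 / 141.09 ≈ 2.4504
Gain = 20 log₁₀(2.4504) ≈ 7.78 dB
∠T = 54.65° − 87.97° = -33.32°

7.8 dB, -33.3°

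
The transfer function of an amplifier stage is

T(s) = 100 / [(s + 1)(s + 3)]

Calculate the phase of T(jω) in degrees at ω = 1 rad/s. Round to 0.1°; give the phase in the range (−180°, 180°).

At s = jω = j1:
pole (s+1): 1 + j1 → |·| = √(1²+1²) = √2 ≈ 1.4142, ∠ = arctan(1/1) ≈ 45.00°
pole (s+3): 3 + j1 → |·| = √(3²+1²) = √10 ≈ 3.1623, ∠ = arctan(1/3) ≈ 18.43°
∠T = 0.00° − 63.43° = -63.43°

-63.4°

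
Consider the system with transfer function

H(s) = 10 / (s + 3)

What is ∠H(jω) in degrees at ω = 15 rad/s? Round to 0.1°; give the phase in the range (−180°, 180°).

-78.7°

Substitute s = j15:
Numerator: 10 = 10 + j0
Denominator: (j15) + 3 = 3 + j15
|N| = √(10² + 0²) ≈ 10, ∠N ≈ 0.00°
|D| = √(3² + 15²) ≈ 15.297, ∠D ≈ 78.69°
∠H = 0.00° − 78.69° = -78.69°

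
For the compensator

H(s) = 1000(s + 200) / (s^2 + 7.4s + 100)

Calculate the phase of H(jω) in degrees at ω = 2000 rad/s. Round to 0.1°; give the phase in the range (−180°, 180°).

At s = jω = j2000:
zero (s+200): 200 + j2000 → |·| = √(200²+2000²) = √4040000 ≈ 2010, ∠ = arctan(2000/200) ≈ 84.29°
quadratic: (j2000)² + 7.4·j2000 + 100 = -3999900 + j14800 → |·| ≈ 3.9999e+06, ∠ ≈ 179.79°
∠H = 84.29° − 179.79° = -95.50°

-95.5°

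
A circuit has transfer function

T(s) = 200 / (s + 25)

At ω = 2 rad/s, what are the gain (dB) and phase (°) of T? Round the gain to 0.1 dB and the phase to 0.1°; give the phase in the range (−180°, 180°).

At s = jω = j2:
pole (s+25): 25 + j2 → |·| = √(25²+2²) = √629 ≈ 25.08, ∠ = arctan(2/25) ≈ 4.57°
|T| = 200 / 25.08 ≈ 7.9745
Gain = 20 log₁₀(7.9745) ≈ 18.03 dB
∠T = 0.00° − 4.57° = -4.57°

18.0 dB, -4.6°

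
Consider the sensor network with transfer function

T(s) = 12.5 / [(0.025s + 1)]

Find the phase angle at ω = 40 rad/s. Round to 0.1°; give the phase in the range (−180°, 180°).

At ω = 40 rad/s:
pole (1 + j40·0.025) = 1 + j1 → |·| ≈ 1.4142, ∠ ≈ 45.00°
∠T = (0°) − (45.00°) = -45.00°

-45.0°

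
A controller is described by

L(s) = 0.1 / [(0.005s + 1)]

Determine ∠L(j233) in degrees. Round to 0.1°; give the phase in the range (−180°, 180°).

-49.4°

At ω = 233 rad/s:
pole (1 + j233·0.005) = 1 + j1.165 → |·| ≈ 1.5353, ∠ ≈ 49.36°
∠L = (0°) − (49.36°) = -49.36°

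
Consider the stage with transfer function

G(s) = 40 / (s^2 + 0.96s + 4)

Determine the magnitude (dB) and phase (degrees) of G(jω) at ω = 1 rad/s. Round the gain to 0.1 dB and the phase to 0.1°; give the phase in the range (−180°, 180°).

22.1 dB, -17.7°

At s = jω = j1:
quadratic: (j1)² + 0.96·j1 + 4 = 3 + j0.96 → |·| ≈ 3.1499, ∠ ≈ 17.74°
|G| = 40 / 3.1499 ≈ 12.699
Gain = 20 log₁₀(12.699) ≈ 22.08 dB
∠G = 0.00° − 17.74° = -17.74°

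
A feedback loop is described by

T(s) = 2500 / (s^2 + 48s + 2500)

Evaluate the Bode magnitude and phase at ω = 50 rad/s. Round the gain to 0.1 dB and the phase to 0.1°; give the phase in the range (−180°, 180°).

At s = jω = j50:
quadratic: (j50)² + 48·j50 + 2500 = 0 + j2400 → |·| ≈ 2400, ∠ ≈ 90.00°
|T| = 2500 / 2400 ≈ 1.0417
Gain = 20 log₁₀(1.0417) ≈ 0.35 dB
∠T = 0.00° − 90.00° = -90.00°

0.4 dB, -90.0°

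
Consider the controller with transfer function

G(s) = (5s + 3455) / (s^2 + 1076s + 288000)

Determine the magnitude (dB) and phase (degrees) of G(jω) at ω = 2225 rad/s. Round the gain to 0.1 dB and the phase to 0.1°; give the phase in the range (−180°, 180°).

-53.1 dB, -80.1°

Substitute s = j2225:
Numerator: 5(j2225) + 3455 = 3455 + j11125
Denominator: (j2225)^2 + 1076(j2225) + 288000 = -4662625 + j2394100
|N| = √(3455² + 11125²) ≈ 11649, ∠N ≈ 72.75°
|D| = √(4662625² + 2394100²) ≈ 5.2414e+06, ∠D ≈ 152.82°
|G| = 11649 / 5.2414e+06 ≈ 0.0022225
Gain = 20 log₁₀(0.0022225) ≈ -53.06 dB
∠G = 72.75° − 152.82° = -80.07°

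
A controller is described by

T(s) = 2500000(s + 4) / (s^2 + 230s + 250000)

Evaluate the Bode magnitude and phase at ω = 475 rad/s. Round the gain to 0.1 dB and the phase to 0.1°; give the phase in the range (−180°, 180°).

At s = jω = j475:
zero (s+4): 4 + j475 → |·| = √(4²+475²) = √225641 ≈ 475.02, ∠ = arctan(475/4) ≈ 89.52°
quadratic: (j475)² + 230·j475 + 250000 = 24375 + j109250 → |·| ≈ 1.1194e+05, ∠ ≈ 77.42°
|T| = 2500000 · 475.02 / 1.1194e+05 ≈ 10609
Gain = 20 log₁₀(10609) ≈ 80.51 dB
∠T = 89.52° − 77.42° = 12.10°

80.5 dB, 12.1°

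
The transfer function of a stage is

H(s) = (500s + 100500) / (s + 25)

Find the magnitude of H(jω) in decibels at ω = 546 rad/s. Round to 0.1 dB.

54.5 dB

Substitute s = j546:
Numerator: 500(j546) + 100500 = 100500 + j273000
Denominator: (j546) + 25 = 25 + j546
|N| = √(100500² + 273000²) ≈ 2.9091e+05, ∠N ≈ 69.79°
|D| = √(25² + 546²) ≈ 546.57, ∠D ≈ 87.38°
|H| = 2.9091e+05 / 546.57 ≈ 532.25
Gain = 20 log₁₀(532.25) ≈ 54.52 dB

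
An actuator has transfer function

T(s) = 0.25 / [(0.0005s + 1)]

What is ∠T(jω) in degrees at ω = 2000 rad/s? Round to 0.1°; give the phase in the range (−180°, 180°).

-45.0°

At ω = 2000 rad/s:
pole (1 + j2000·0.0005) = 1 + j1 → |·| ≈ 1.4142, ∠ ≈ 45.00°
∠T = (0°) − (45.00°) = -45.00°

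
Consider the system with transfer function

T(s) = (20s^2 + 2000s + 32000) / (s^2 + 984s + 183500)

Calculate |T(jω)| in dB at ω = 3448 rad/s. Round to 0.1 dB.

25.8 dB

Substitute s = j3448:
Numerator: 20(j3448)^2 + 2000(j3448) + 32000 = -237742080 + j6896000
Denominator: (j3448)^2 + 984(j3448) + 183500 = -11705204 + j3392832
|N| = √(237742080² + 6896000²) ≈ 2.3784e+08, ∠N ≈ 178.34°
|D| = √(11705204² + 3392832²) ≈ 1.2187e+07, ∠D ≈ 163.84°
|T| = 2.3784e+08 / 1.2187e+07 ≈ 19.516
Gain = 20 log₁₀(19.516) ≈ 25.81 dB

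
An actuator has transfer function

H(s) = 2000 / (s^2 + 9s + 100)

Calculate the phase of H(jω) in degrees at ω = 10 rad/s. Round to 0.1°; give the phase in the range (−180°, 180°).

At s = jω = j10:
quadratic: (j10)² + 9·j10 + 100 = 0 + j90 → |·| ≈ 90, ∠ ≈ 90.00°
∠H = 0.00° − 90.00° = -90.00°

-90.0°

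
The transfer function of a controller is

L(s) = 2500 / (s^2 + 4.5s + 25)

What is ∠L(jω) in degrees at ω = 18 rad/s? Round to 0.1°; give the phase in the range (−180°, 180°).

-164.8°

At s = jω = j18:
quadratic: (j18)² + 4.5·j18 + 25 = -299 + j81 → |·| ≈ 309.78, ∠ ≈ 164.84°
∠L = 0.00° − 164.84° = -164.84°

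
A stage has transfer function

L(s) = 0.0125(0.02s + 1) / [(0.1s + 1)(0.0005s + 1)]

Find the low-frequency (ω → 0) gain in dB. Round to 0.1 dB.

L(0) = 0.0125 · 1 / 1 = 0.0125
20 log₁₀(0.0125) ≈ -38.06 dB

-38.1 dB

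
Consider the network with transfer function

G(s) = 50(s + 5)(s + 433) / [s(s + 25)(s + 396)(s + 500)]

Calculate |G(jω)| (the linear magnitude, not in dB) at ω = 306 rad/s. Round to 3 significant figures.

0.000294

At s = jω = j306:
zero (s+5): 5 + j306 → |·| = √(5²+306²) = √93661 ≈ 306.04, ∠ = arctan(306/5) ≈ 89.06°
zero (s+433): 433 + j306 → |·| = √(433²+306²) = √281125 ≈ 530.21, ∠ = arctan(306/433) ≈ 35.25°
pole (s+25): 25 + j306 → |·| = √(25²+306²) = √94261 ≈ 307.02, ∠ = arctan(306/25) ≈ 85.33°
pole (s+396): 396 + j306 → |·| = √(396²+306²) = √250452 ≈ 500.45, ∠ = arctan(306/396) ≈ 37.69°
pole (s+500): 500 + j306 → |·| = √(500²+306²) = √343636 ≈ 586.2, ∠ = arctan(306/500) ≈ 31.47°
pole at origin: |s| = 306, ∠ = 90.00° (in denominator)
|G| = 50 · 1.6227e+05 / 2.7561e+10 ≈ 0.00029438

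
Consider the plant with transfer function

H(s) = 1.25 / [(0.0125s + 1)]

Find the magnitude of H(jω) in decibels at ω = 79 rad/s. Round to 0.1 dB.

At ω = 79 rad/s:
pole (1 + j79·0.0125) = 1 + j0.9875 → |·| ≈ 1.4054, ∠ ≈ 44.64°
|H| = 1.25 · 1 / (1.4054) ≈ 0.88943
Gain = 20 log₁₀(0.88943) ≈ -1.02 dB

-1.0 dB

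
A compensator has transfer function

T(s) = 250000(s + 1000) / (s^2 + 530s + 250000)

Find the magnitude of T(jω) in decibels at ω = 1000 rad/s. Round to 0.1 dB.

At s = jω = j1000:
zero (s+1000): 1000 + j1000 → |·| = √(1000²+1000²) = √2000000 ≈ 1414.2, ∠ = arctan(1000/1000) ≈ 45.00°
quadratic: (j1000)² + 530·j1000 + 250000 = -750000 + j530000 → |·| ≈ 9.1837e+05, ∠ ≈ 144.75°
|T| = 250000 · 1414.2 / 9.1837e+05 ≈ 384.98
Gain = 20 log₁₀(384.98) ≈ 51.71 dB

51.7 dB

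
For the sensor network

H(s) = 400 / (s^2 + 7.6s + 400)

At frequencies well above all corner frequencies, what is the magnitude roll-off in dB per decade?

Each pole contributes −20 dB/decade at high frequency; each zero contributes +20 dB/decade.
Net: 0 zero(s) − 2 pole(s) → -40 dB/decade.

-40 dB/decade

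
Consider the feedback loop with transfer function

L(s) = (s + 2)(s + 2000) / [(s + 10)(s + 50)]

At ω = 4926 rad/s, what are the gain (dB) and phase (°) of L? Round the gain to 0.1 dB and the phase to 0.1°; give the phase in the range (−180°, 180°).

At s = jω = j4926:
zero (s+2): 2 + j4926 → |·| = √(2²+4926²) = √24265480 ≈ 4926, ∠ = arctan(4926/2) ≈ 89.98°
zero (s+2000): 2000 + j4926 → |·| = √(2000²+4926²) = √28265476 ≈ 5316.5, ∠ = arctan(4926/2000) ≈ 67.90°
pole (s+10): 10 + j4926 → |·| = √(10²+4926²) = √24265576 ≈ 4926, ∠ = arctan(4926/10) ≈ 89.88°
pole (s+50): 50 + j4926 → |·| = √(50²+4926²) = √24267976 ≈ 4926.3, ∠ = arctan(4926/50) ≈ 89.42°
|L| = 1 · 2.6189e+07 / 2.4267e+07 ≈ 1.0792
Gain = 20 log₁₀(1.0792) ≈ 0.66 dB
∠L = 157.88° − 179.30° = -21.42°

0.7 dB, -21.4°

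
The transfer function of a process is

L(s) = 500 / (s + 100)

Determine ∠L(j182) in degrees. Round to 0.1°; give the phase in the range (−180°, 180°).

-61.2°

Substitute s = j182:
Numerator: 500 = 500 + j0
Denominator: (j182) + 100 = 100 + j182
|N| = √(500² + 0²) ≈ 500, ∠N ≈ 0.00°
|D| = √(100² + 182²) ≈ 207.66, ∠D ≈ 61.21°
∠L = 0.00° − 61.21° = -61.21°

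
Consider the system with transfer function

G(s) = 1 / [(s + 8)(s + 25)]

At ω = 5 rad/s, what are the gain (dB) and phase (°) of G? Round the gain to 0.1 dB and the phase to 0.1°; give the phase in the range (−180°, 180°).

-47.6 dB, -43.3°

At s = jω = j5:
pole (s+8): 8 + j5 → |·| = √(8²+5²) = √89 ≈ 9.434, ∠ = arctan(5/8) ≈ 32.01°
pole (s+25): 25 + j5 → |·| = √(25²+5²) = √650 ≈ 25.495, ∠ = arctan(5/25) ≈ 11.31°
|G| = 1 / 240.52 ≈ 0.0041577
Gain = 20 log₁₀(0.0041577) ≈ -47.62 dB
∠G = 0.00° − 43.32° = -43.32°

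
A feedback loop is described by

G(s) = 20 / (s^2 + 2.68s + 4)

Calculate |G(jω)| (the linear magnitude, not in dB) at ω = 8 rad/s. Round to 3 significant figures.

At s = jω = j8:
quadratic: (j8)² + 2.68·j8 + 4 = -60 + j21.44 → |·| ≈ 63.716, ∠ ≈ 160.34°
|G| = 20 / 63.716 ≈ 0.31389

0.314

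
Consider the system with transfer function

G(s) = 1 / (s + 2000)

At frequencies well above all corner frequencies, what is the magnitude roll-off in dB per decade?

-20 dB/decade

Each pole contributes −20 dB/decade at high frequency; each zero contributes +20 dB/decade.
Net: 0 zero(s) − 1 pole(s) → -20 dB/decade.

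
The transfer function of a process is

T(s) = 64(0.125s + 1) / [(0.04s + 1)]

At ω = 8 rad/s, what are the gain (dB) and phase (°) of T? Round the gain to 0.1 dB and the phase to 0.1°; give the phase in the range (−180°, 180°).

38.7 dB, 27.3°

At ω = 8 rad/s:
zero (1 + j8·0.125) = 1 + j1 → |·| ≈ 1.4142, ∠ ≈ 45.00°
pole (1 + j8·0.04) = 1 + j0.32 → |·| ≈ 1.05, ∠ ≈ 17.74°
|T| = 64 · 1.4142 / (1.05) ≈ 86.199
Gain = 20 log₁₀(86.199) ≈ 38.71 dB
∠T = (45.00°) − (17.74°) = 27.26°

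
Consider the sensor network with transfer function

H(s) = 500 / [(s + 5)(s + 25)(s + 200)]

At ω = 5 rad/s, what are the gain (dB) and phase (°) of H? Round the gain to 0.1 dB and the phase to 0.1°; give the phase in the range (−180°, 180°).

-37.2 dB, -57.7°

At s = jω = j5:
pole (s+5): 5 + j5 → |·| = √(5²+5²) = √50 ≈ 7.0711, ∠ = arctan(5/5) ≈ 45.00°
pole (s+25): 25 + j5 → |·| = √(25²+5²) = √650 ≈ 25.495, ∠ = arctan(5/25) ≈ 11.31°
pole (s+200): 200 + j5 → |·| = √(200²+5²) = √40025 ≈ 200.06, ∠ = arctan(5/200) ≈ 1.43°
|H| = 500 / 36066 ≈ 0.013863
Gain = 20 log₁₀(0.013863) ≈ -37.16 dB
∠H = 0.00° − 57.74° = -57.74°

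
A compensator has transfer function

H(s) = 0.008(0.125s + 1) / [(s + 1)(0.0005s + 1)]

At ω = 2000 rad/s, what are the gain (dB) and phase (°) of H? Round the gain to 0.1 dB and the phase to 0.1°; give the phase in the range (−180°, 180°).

-63.0 dB, -45.2°

At ω = 2000 rad/s:
zero (1 + j2000·0.125) = 1 + j250 → |·| ≈ 250, ∠ ≈ 89.77°
pole (1 + j2000·1) = 1 + j2000 → |·| ≈ 2000, ∠ ≈ 89.97°
pole (1 + j2000·0.0005) = 1 + j1 → |·| ≈ 1.4142, ∠ ≈ 45.00°
|H| = 0.008 · 250 / (2000 · 1.4142) ≈ 0.00070711
Gain = 20 log₁₀(0.00070711) ≈ -63.01 dB
∠H = (89.77°) − (89.97° + 45.00°) = -45.20°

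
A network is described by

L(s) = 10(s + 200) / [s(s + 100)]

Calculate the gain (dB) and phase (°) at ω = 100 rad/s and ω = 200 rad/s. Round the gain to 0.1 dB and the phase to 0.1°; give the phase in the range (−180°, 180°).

At s = jω = j100:
zero (s+200): 200 + j100 → |·| = √(200²+100²) = √50000 ≈ 223.61, ∠ = arctan(100/200) ≈ 26.57°
pole (s+100): 100 + j100 → |·| = √(100²+100²) = √20000 ≈ 141.42, ∠ = arctan(100/100) ≈ 45.00°
pole at origin: |s| = 100, ∠ = 90.00° (in denominator)
|L| = 10 · 223.61 / 14142 ≈ 0.15812
Gain = 20 log₁₀(0.15812) ≈ -16.02 dB
∠L = 26.57° − 135.00° = -108.43°

At s = jω = j200:
zero (s+200): 200 + j200 → |·| = √(200²+200²) = √80000 ≈ 282.84, ∠ = arctan(200/200) ≈ 45.00°
pole (s+100): 100 + j200 → |·| = √(100²+200²) = √50000 ≈ 223.61, ∠ = arctan(200/100) ≈ 63.43°
pole at origin: |s| = 200, ∠ = 90.00° (in denominator)
|L| = 10 · 282.84 / 44722 ≈ 0.063244
Gain = 20 log₁₀(0.063244) ≈ -23.98 dB
∠L = 45.00° − 153.43° = -108.43°

ω = 100: -16.0 dB, -108.4°; ω = 200: -24.0 dB, -108.4°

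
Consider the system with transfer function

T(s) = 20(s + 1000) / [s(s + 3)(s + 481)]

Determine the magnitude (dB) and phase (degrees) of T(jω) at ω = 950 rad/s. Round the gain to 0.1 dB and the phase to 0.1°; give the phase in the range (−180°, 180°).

At s = jω = j950:
zero (s+1000): 1000 + j950 → |·| = √(1000²+950²) = √1902500 ≈ 1379.3, ∠ = arctan(950/1000) ≈ 43.53°
pole (s+3): 3 + j950 → |·| = √(3²+950²) = √902509 ≈ 950, ∠ = arctan(950/3) ≈ 89.82°
pole (s+481): 481 + j950 → |·| = √(481²+950²) = √1133861 ≈ 1064.8, ∠ = arctan(950/481) ≈ 63.15°
pole at origin: |s| = 950, ∠ = 90.00° (in denominator)
|T| = 20 · 1379.3 / 9.6098e+08 ≈ 2.8706e-05
Gain = 20 log₁₀(2.8706e-05) ≈ -90.84 dB
∠T = 43.53° − 242.97° = -199.44° ≡ 160.56° (principal value)

-90.8 dB, 160.6°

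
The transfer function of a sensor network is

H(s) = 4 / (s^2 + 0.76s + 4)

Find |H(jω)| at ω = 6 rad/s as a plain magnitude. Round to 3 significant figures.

At s = jω = j6:
quadratic: (j6)² + 0.76·j6 + 4 = -32 + j4.56 → |·| ≈ 32.323, ∠ ≈ 171.89°
|H| = 4 / 32.323 ≈ 0.12375

0.124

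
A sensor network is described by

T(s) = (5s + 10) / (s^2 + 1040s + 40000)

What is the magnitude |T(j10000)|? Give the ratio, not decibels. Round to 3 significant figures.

0.000498

Substitute s = j10000:
Numerator: 5(j10000) + 10 = 10 + j50000
Denominator: (j10000)^2 + 1040(j10000) + 40000 = -99960000 + j10400000
|N| = √(10² + 50000²) ≈ 50000, ∠N ≈ 89.99°
|D| = √(99960000² + 10400000²) ≈ 1.005e+08, ∠D ≈ 174.06°
|T| = 50000 / 1.005e+08 ≈ 0.00049751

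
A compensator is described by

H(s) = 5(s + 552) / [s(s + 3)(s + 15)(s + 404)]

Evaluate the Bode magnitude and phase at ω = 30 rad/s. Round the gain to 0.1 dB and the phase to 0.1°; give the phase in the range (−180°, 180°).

At s = jω = j30:
zero (s+552): 552 + j30 → |·| = √(552²+30²) = √305604 ≈ 552.81, ∠ = arctan(30/552) ≈ 3.11°
pole (s+3): 3 + j30 → |·| = √(3²+30²) = √909 ≈ 30.15, ∠ = arctan(30/3) ≈ 84.29°
pole (s+15): 15 + j30 → |·| = √(15²+30²) = √1125 ≈ 33.541, ∠ = arctan(30/15) ≈ 63.43°
pole (s+404): 404 + j30 → |·| = √(404²+30²) = √164116 ≈ 405.11, ∠ = arctan(30/404) ≈ 4.25°
pole at origin: |s| = 30, ∠ = 90.00° (in denominator)
|H| = 5 · 552.81 / 1.229e+07 ≈ 0.0002249
Gain = 20 log₁₀(0.0002249) ≈ -72.96 dB
∠H = 3.11° − 241.97° = -238.86° ≡ 121.14° (principal value)

-73.0 dB, 121.1°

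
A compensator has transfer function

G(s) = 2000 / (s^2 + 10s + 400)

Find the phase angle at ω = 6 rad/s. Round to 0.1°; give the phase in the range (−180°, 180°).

-9.4°

At s = jω = j6:
quadratic: (j6)² + 10·j6 + 400 = 364 + j60 → |·| ≈ 368.91, ∠ ≈ 9.36°
∠G = 0.00° − 9.36° = -9.36°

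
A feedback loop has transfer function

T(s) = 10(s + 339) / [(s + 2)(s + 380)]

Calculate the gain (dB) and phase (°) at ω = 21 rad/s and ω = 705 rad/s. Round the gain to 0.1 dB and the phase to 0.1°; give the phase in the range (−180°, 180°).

At s = jω = j21:
zero (s+339): 339 + j21 → |·| = √(339²+21²) = √115362 ≈ 339.65, ∠ = arctan(21/339) ≈ 3.54°
pole (s+2): 2 + j21 → |·| = √(2²+21²) = √445 ≈ 21.095, ∠ = arctan(21/2) ≈ 84.56°
pole (s+380): 380 + j21 → |·| = √(380²+21²) = √144841 ≈ 380.58, ∠ = arctan(21/380) ≈ 3.16°
|T| = 10 · 339.65 / 8028.3 ≈ 0.42307
Gain = 20 log₁₀(0.42307) ≈ -7.47 dB
∠T = 3.54° − 87.72° = -84.18°

At s = jω = j705:
zero (s+339): 339 + j705 → |·| = √(339²+705²) = √611946 ≈ 782.27, ∠ = arctan(705/339) ≈ 64.32°
pole (s+2): 2 + j705 → |·| = √(2²+705²) = √497029 ≈ 705, ∠ = arctan(705/2) ≈ 89.84°
pole (s+380): 380 + j705 → |·| = √(380²+705²) = √641425 ≈ 800.89, ∠ = arctan(705/380) ≈ 61.68°
|T| = 10 · 782.27 / 5.6463e+05 ≈ 0.013855
Gain = 20 log₁₀(0.013855) ≈ -37.17 dB
∠T = 64.32° − 151.52° = -87.20°

ω = 21: -7.5 dB, -84.2°; ω = 705: -37.2 dB, -87.2°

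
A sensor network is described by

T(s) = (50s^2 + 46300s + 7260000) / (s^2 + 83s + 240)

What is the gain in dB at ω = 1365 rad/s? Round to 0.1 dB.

Substitute s = j1365:
Numerator: 50(j1365)^2 + 46300(j1365) + 7260000 = -85901250 + j63199500
Denominator: (j1365)^2 + 83(j1365) + 240 = -1862985 + j113295
|N| = √(85901250² + 63199500²) ≈ 1.0665e+08, ∠N ≈ 143.66°
|D| = √(1862985² + 113295²) ≈ 1.8664e+06, ∠D ≈ 176.52°
|T| = 1.0665e+08 / 1.8664e+06 ≈ 57.142
Gain = 20 log₁₀(57.142) ≈ 35.14 dB

35.1 dB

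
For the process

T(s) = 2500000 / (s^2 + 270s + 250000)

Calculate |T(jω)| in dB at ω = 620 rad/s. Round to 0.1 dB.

At s = jω = j620:
quadratic: (j620)² + 270·j620 + 250000 = -134400 + j167400 → |·| ≈ 2.1468e+05, ∠ ≈ 128.76°
|T| = 2500000 / 2.1468e+05 ≈ 11.645
Gain = 20 log₁₀(11.645) ≈ 21.32 dB

21.3 dB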